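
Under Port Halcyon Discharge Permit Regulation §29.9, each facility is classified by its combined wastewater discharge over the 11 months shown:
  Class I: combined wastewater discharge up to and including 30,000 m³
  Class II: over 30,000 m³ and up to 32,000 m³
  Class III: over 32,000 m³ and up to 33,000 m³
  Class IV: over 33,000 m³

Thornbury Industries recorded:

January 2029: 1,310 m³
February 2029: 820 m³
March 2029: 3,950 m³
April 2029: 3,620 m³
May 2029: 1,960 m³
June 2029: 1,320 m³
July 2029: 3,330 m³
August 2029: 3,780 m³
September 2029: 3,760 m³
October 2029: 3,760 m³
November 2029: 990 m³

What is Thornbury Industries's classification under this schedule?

Class I

Combined wastewater discharge: 1,310 m³ + 820 m³ + 3,950 m³ + 3,620 m³ + 1,960 m³ + 1,320 m³ + 3,330 m³ + 3,780 m³ + 3,760 m³ + 3,760 m³ + 990 m³ = 28,600 m³.
28,600 m³ ≤ 30,000 m³, so Class I applies.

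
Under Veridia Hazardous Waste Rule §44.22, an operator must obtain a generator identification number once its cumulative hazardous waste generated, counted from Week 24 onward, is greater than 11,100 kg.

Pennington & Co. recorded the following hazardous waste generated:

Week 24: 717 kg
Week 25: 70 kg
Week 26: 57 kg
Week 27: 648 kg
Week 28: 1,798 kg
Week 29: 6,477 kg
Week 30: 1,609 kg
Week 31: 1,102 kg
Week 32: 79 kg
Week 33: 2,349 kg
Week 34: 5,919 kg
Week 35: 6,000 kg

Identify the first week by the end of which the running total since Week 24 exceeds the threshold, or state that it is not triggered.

Through Week 24: 717 kg
Through Week 25: 787 kg
Through Week 26: 844 kg
Through Week 27: 1,492 kg
Through Week 28: 3,290 kg
Through Week 29: 9,767 kg
Through Week 30: 11,376 kg ← exceeds threshold

Week 30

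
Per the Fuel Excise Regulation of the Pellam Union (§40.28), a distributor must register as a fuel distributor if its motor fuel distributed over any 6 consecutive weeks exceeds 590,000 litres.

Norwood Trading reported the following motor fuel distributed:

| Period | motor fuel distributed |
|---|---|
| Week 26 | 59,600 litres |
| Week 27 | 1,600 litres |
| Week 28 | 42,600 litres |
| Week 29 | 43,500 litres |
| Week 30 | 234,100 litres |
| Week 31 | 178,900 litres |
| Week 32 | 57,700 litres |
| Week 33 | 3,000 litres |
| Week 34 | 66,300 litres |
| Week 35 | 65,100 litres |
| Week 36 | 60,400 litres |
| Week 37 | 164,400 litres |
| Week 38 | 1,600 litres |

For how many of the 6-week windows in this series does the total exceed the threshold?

Week 26–Week 31: 59,600 litres + 1,600 litres + 42,600 litres + 43,500 litres + 234,100 litres + 178,900 litres = 560,300 litres (under)
Week 27–Week 32: 1,600 litres + 42,600 litres + 43,500 litres + 234,100 litres + 178,900 litres + 57,700 litres = 558,400 litres (under)
Week 28–Week 33: 42,600 litres + 43,500 litres + 234,100 litres + 178,900 litres + 57,700 litres + 3,000 litres = 559,800 litres (under)
Week 29–Week 34: 43,500 litres + 234,100 litres + 178,900 litres + 57,700 litres + 3,000 litres + 66,300 litres = 583,500 litres (under)
Week 30–Week 35: 234,100 litres + 178,900 litres + 57,700 litres + 3,000 litres + 66,300 litres + 65,100 litres = 605,100 litres (over)
Week 31–Week 36: 178,900 litres + 57,700 litres + 3,000 litres + 66,300 litres + 65,100 litres + 60,400 litres = 431,400 litres (under)
Week 32–Week 37: 57,700 litres + 3,000 litres + 66,300 litres + 65,100 litres + 60,400 litres + 164,400 litres = 416,900 litres (under)
Week 33–Week 38: 3,000 litres + 66,300 litres + 65,100 litres + 60,400 litres + 164,400 litres + 1,600 litres = 360,800 litres (under)
1 window exceeds the threshold.

1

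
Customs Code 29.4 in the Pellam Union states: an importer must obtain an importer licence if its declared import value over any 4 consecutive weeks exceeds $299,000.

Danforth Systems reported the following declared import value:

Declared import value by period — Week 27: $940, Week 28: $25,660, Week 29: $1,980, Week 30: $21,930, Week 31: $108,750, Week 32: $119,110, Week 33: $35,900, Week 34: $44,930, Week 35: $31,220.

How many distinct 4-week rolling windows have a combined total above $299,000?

1

Week 27–Week 30: $940 + $25,660 + $1,980 + $21,930 = $50,510 (under)
Week 28–Week 31: $25,660 + $1,980 + $21,930 + $108,750 = $158,320 (under)
Week 29–Week 32: $1,980 + $21,930 + $108,750 + $119,110 = $251,770 (under)
Week 30–Week 33: $21,930 + $108,750 + $119,110 + $35,900 = $285,690 (under)
Week 31–Week 34: $108,750 + $119,110 + $35,900 + $44,930 = $308,690 (over)
Week 32–Week 35: $119,110 + $35,900 + $44,930 + $31,220 = $231,160 (under)
1 window exceeds the threshold.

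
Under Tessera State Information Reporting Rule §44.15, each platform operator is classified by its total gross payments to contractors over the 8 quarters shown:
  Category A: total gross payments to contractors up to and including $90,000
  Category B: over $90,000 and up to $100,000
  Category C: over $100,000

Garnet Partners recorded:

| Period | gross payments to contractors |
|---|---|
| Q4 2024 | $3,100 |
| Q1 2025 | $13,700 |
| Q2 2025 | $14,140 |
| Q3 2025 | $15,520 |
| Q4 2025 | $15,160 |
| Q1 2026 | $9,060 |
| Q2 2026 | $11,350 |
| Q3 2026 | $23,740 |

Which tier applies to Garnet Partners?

Total gross payments to contractors: $3,100 + $13,700 + $14,140 + $15,520 + $15,160 + $9,060 + $11,350 + $23,740 = $105,770.
$105,770 > $100,000, so Category C applies.

Category C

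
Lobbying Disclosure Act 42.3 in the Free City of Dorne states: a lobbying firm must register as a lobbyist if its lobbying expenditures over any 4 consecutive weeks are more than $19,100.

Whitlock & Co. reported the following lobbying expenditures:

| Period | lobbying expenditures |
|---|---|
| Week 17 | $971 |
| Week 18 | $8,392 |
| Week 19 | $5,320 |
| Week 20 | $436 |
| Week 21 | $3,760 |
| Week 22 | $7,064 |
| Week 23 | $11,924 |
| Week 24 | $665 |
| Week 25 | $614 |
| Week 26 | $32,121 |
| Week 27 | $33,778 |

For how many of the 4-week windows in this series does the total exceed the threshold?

Week 17–Week 20: $971 + $8,392 + $5,320 + $436 = $15,119 (under)
Week 18–Week 21: $8,392 + $5,320 + $436 + $3,760 = $17,908 (under)
Week 19–Week 22: $5,320 + $436 + $3,760 + $7,064 = $16,580 (under)
Week 20–Week 23: $436 + $3,760 + $7,064 + $11,924 = $23,184 (over)
Week 21–Week 24: $3,760 + $7,064 + $11,924 + $665 = $23,413 (over)
Week 22–Week 25: $7,064 + $11,924 + $665 + $614 = $20,267 (over)
Week 23–Week 26: $11,924 + $665 + $614 + $32,121 = $45,324 (over)
Week 24–Week 27: $665 + $614 + $32,121 + $33,778 = $67,178 (over)
5 windows exceed the threshold.

5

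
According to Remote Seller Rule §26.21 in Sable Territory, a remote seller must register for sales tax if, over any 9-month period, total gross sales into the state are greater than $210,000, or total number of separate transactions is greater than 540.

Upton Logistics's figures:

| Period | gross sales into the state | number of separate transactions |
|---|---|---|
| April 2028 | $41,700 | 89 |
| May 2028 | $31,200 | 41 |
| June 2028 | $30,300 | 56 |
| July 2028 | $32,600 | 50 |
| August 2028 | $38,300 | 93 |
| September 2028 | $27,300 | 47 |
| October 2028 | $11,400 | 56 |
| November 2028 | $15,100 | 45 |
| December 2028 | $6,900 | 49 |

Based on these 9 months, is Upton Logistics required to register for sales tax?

Yes

Total gross sales into the state: $41,700 + $31,200 + $30,300 + $32,600 + $38,300 + $27,300 + $11,400 + $15,100 + $6,900 = $234,800 (> $210,000).
Total number of separate transactions: 89 + 41 + 56 + 50 + 93 + 47 + 56 + 45 + 49 = 526 (≤ 540).
The test is 'or': at least one threshold is exceeded.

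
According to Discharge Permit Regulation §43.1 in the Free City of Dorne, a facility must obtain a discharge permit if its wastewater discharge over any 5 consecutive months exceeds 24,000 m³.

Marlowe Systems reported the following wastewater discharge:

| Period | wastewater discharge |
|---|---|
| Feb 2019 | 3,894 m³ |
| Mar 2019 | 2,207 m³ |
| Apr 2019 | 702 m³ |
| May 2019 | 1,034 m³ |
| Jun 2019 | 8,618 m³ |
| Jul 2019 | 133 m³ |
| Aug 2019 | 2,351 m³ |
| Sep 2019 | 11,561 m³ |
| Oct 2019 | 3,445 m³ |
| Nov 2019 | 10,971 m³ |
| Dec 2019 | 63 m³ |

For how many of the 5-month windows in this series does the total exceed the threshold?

3

Feb 2019–Jun 2019: 3,894 m³ + 2,207 m³ + 702 m³ + 1,034 m³ + 8,618 m³ = 16,455 m³ (under)
Mar 2019–Jul 2019: 2,207 m³ + 702 m³ + 1,034 m³ + 8,618 m³ + 133 m³ = 12,694 m³ (under)
Apr 2019–Aug 2019: 702 m³ + 1,034 m³ + 8,618 m³ + 133 m³ + 2,351 m³ = 12,838 m³ (under)
May 2019–Sep 2019: 1,034 m³ + 8,618 m³ + 133 m³ + 2,351 m³ + 11,561 m³ = 23,697 m³ (under)
Jun 2019–Oct 2019: 8,618 m³ + 133 m³ + 2,351 m³ + 11,561 m³ + 3,445 m³ = 26,108 m³ (over)
Jul 2019–Nov 2019: 133 m³ + 2,351 m³ + 11,561 m³ + 3,445 m³ + 10,971 m³ = 28,461 m³ (over)
Aug 2019–Dec 2019: 2,351 m³ + 11,561 m³ + 3,445 m³ + 10,971 m³ + 63 m³ = 28,391 m³ (over)
3 windows exceed the threshold.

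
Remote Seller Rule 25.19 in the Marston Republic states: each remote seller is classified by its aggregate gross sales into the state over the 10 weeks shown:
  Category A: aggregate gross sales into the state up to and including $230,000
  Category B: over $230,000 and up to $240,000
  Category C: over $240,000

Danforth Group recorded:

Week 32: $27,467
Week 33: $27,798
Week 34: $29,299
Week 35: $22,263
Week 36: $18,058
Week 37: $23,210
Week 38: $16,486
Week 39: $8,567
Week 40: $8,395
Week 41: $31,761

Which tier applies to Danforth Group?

Aggregate gross sales into the state: $27,467 + $27,798 + $29,299 + $22,263 + $18,058 + $23,210 + $16,486 + $8,567 + $8,395 + $31,761 = $213,304.
$213,304 ≤ $230,000, so Category A applies.

Category A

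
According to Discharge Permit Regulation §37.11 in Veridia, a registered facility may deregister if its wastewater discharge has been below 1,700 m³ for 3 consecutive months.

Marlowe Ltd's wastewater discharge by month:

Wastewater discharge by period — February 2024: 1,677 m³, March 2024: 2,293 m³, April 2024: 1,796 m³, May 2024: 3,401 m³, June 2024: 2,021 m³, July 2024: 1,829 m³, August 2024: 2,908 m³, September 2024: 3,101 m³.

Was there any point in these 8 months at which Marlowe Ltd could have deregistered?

No

Months below 1,700 m³: February 2024.
Longest run of consecutive months below the threshold: 1.
1 < 3, so Marlowe Ltd never became eligible.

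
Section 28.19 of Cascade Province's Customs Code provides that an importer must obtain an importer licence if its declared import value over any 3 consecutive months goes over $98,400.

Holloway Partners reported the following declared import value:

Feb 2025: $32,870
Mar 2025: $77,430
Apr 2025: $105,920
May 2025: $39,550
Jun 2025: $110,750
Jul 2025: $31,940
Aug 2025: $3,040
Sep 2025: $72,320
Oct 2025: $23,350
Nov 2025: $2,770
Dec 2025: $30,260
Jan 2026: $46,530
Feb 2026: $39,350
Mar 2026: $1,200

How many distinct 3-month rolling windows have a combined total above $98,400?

9

Feb 2025–Apr 2025: $32,870 + $77,430 + $105,920 = $216,220 (over)
Mar 2025–May 2025: $77,430 + $105,920 + $39,550 = $222,900 (over)
Apr 2025–Jun 2025: $105,920 + $39,550 + $110,750 = $256,220 (over)
May 2025–Jul 2025: $39,550 + $110,750 + $31,940 = $182,240 (over)
Jun 2025–Aug 2025: $110,750 + $31,940 + $3,040 = $145,730 (over)
Jul 2025–Sep 2025: $31,940 + $3,040 + $72,320 = $107,300 (over)
Aug 2025–Oct 2025: $3,040 + $72,320 + $23,350 = $98,710 (over)
Sep 2025–Nov 2025: $72,320 + $23,350 + $2,770 = $98,440 (over)
Oct 2025–Dec 2025: $23,350 + $2,770 + $30,260 = $56,380 (under)
Nov 2025–Jan 2026: $2,770 + $30,260 + $46,530 = $79,560 (under)
Dec 2025–Feb 2026: $30,260 + $46,530 + $39,350 = $116,140 (over)
Jan 2026–Mar 2026: $46,530 + $39,350 + $1,200 = $87,080 (under)
9 windows exceed the threshold.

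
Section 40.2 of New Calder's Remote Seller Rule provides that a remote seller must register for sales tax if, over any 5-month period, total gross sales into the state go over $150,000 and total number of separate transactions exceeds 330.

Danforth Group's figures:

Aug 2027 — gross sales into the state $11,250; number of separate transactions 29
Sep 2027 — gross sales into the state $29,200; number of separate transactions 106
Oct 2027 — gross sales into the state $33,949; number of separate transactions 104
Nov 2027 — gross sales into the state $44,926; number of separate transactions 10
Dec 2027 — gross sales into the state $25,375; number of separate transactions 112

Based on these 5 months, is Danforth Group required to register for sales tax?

Total gross sales into the state: $11,250 + $29,200 + $33,949 + $44,926 + $25,375 = $144,700 (≤ $150,000).
Total number of separate transactions: 29 + 106 + 104 + 10 + 112 = 361 (> 330).
The test is 'and': the rule requires both, and at least one is not exceeded.

No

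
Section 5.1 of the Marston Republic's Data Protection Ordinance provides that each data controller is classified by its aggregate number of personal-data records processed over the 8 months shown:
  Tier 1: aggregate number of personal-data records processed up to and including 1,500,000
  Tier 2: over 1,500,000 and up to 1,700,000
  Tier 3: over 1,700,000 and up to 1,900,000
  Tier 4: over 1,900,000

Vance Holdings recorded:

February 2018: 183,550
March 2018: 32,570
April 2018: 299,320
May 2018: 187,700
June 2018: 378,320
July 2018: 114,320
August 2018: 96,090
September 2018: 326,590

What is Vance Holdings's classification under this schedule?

Tier 2

Aggregate number of personal-data records processed: 183,550 + 32,570 + 299,320 + 187,700 + 378,320 + 114,320 + 96,090 + 326,590 = 1,618,460.
1,500,000 < 1,618,460 ≤ 1,700,000, so Tier 2 applies.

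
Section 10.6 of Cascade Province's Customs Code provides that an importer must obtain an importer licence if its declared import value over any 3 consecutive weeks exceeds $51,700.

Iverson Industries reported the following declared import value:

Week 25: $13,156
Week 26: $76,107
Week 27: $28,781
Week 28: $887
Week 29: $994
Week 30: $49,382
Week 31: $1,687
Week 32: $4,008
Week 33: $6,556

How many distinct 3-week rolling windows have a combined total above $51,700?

4

Week 25–Week 27: $13,156 + $76,107 + $28,781 = $118,044 (over)
Week 26–Week 28: $76,107 + $28,781 + $887 = $105,775 (over)
Week 27–Week 29: $28,781 + $887 + $994 = $30,662 (under)
Week 28–Week 30: $887 + $994 + $49,382 = $51,263 (under)
Week 29–Week 31: $994 + $49,382 + $1,687 = $52,063 (over)
Week 30–Week 32: $49,382 + $1,687 + $4,008 = $55,077 (over)
Week 31–Week 33: $1,687 + $4,008 + $6,556 = $12,251 (under)
4 windows exceed the threshold.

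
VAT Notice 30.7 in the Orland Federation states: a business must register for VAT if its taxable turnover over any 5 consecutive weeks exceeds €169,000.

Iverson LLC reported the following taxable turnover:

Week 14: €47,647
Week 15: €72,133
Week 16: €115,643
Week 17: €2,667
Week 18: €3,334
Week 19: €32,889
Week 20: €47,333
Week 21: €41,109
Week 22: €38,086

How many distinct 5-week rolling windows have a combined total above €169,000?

Week 14–Week 18: €47,647 + €72,133 + €115,643 + €2,667 + €3,334 = €241,424 (over)
Week 15–Week 19: €72,133 + €115,643 + €2,667 + €3,334 + €32,889 = €226,666 (over)
Week 16–Week 20: €115,643 + €2,667 + €3,334 + €32,889 + €47,333 = €201,866 (over)
Week 17–Week 21: €2,667 + €3,334 + €32,889 + €47,333 + €41,109 = €127,332 (under)
Week 18–Week 22: €3,334 + €32,889 + €47,333 + €41,109 + €38,086 = €162,751 (under)
3 windows exceed the threshold.

3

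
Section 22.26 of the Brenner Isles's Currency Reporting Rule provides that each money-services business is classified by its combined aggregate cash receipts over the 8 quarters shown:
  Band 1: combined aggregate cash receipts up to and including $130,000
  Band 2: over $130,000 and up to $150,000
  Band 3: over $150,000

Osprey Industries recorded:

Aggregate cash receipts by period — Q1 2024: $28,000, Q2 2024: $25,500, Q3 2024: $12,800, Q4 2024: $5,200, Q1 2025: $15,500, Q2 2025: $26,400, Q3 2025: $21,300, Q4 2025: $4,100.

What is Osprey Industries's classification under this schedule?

Combined aggregate cash receipts: $28,000 + $25,500 + $12,800 + $5,200 + $15,500 + $26,400 + $21,300 + $4,100 = $138,800.
$130,000 < $138,800 ≤ $150,000, so Band 2 applies.

Band 2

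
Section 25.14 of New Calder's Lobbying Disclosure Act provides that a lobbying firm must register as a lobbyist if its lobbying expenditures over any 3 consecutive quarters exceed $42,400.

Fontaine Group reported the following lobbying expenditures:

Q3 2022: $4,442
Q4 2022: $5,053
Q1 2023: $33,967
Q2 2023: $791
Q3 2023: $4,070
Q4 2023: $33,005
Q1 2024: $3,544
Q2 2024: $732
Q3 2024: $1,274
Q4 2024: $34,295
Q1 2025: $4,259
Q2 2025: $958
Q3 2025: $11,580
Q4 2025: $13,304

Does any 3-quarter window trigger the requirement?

Yes

Q3 2022–Q1 2023: $4,442 + $5,053 + $33,967 = $43,462 (over)
Q4 2022–Q2 2023: $5,053 + $33,967 + $791 = $39,811 (under)
Q1 2023–Q3 2023: $33,967 + $791 + $4,070 = $38,828 (under)
Q2 2023–Q4 2023: $791 + $4,070 + $33,005 = $37,866 (under)
Q3 2023–Q1 2024: $4,070 + $33,005 + $3,544 = $40,619 (under)
Q4 2023–Q2 2024: $33,005 + $3,544 + $732 = $37,281 (under)
Q1 2024–Q3 2024: $3,544 + $732 + $1,274 = $5,550 (under)
Q2 2024–Q4 2024: $732 + $1,274 + $34,295 = $36,301 (under)
Q3 2024–Q1 2025: $1,274 + $34,295 + $4,259 = $39,828 (under)
Q4 2024–Q2 2025: $34,295 + $4,259 + $958 = $39,512 (under)
Q1 2025–Q3 2025: $4,259 + $958 + $11,580 = $16,797 (under)
Q2 2025–Q4 2025: $958 + $11,580 + $13,304 = $25,842 (under)
At least one window exceeds $42,400.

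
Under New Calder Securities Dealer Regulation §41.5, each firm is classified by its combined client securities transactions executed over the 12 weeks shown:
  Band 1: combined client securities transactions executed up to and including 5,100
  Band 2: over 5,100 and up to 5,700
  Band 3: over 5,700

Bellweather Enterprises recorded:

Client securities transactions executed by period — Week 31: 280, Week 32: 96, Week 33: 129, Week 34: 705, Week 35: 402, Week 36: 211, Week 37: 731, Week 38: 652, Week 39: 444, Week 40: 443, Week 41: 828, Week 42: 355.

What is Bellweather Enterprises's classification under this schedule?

Band 2

Combined client securities transactions executed: 280 + 96 + 129 + 705 + 402 + 211 + 731 + 652 + 444 + 443 + 828 + 355 = 5,276.
5,100 < 5,276 ≤ 5,700, so Band 2 applies.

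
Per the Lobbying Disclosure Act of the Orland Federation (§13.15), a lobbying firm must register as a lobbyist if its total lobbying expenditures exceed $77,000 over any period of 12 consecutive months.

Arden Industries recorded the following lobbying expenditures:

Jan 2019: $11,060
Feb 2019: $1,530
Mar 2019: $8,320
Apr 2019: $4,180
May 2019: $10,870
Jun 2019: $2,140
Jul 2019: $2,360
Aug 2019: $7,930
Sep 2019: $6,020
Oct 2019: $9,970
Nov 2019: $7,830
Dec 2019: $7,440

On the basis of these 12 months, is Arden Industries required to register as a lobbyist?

Total lobbying expenditures: $11,060 + $1,530 + $8,320 + $4,180 + $10,870 + $2,140 + $2,360 + $7,930 + $6,020 + $9,970 + $7,830 + $7,440 = $79,650.
$79,650 > $77,000, so the threshold is exceeded.

Yes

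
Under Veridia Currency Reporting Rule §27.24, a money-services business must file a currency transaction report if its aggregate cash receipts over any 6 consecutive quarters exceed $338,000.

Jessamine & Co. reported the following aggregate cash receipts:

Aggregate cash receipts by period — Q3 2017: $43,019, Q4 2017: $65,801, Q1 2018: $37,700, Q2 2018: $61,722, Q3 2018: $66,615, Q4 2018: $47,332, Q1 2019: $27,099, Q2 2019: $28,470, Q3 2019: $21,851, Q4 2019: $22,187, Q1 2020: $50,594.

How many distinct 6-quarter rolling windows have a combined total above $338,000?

Q3 2017–Q4 2018: $43,019 + $65,801 + $37,700 + $61,722 + $66,615 + $47,332 = $322,189 (under)
Q4 2017–Q1 2019: $65,801 + $37,700 + $61,722 + $66,615 + $47,332 + $27,099 = $306,269 (under)
Q1 2018–Q2 2019: $37,700 + $61,722 + $66,615 + $47,332 + $27,099 + $28,470 = $268,938 (under)
Q2 2018–Q3 2019: $61,722 + $66,615 + $47,332 + $27,099 + $28,470 + $21,851 = $253,089 (under)
Q3 2018–Q4 2019: $66,615 + $47,332 + $27,099 + $28,470 + $21,851 + $22,187 = $213,554 (under)
Q4 2018–Q1 2020: $47,332 + $27,099 + $28,470 + $21,851 + $22,187 + $50,594 = $197,533 (under)
0 windows exceed the threshold.

0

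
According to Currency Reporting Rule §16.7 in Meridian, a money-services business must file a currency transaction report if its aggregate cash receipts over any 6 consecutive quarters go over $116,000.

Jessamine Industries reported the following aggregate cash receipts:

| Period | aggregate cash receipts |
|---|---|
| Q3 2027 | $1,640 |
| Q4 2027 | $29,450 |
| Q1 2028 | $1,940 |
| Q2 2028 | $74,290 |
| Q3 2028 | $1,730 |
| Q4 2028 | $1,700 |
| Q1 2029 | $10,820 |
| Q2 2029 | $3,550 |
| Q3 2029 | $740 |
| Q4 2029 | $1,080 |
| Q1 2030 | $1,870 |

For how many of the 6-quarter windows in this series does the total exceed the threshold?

Q3 2027–Q4 2028: $1,640 + $29,450 + $1,940 + $74,290 + $1,730 + $1,700 = $110,750 (under)
Q4 2027–Q1 2029: $29,450 + $1,940 + $74,290 + $1,730 + $1,700 + $10,820 = $119,930 (over)
Q1 2028–Q2 2029: $1,940 + $74,290 + $1,730 + $1,700 + $10,820 + $3,550 = $94,030 (under)
Q2 2028–Q3 2029: $74,290 + $1,730 + $1,700 + $10,820 + $3,550 + $740 = $92,830 (under)
Q3 2028–Q4 2029: $1,730 + $1,700 + $10,820 + $3,550 + $740 + $1,080 = $19,620 (under)
Q4 2028–Q1 2030: $1,700 + $10,820 + $3,550 + $740 + $1,080 + $1,870 = $19,760 (under)
1 window exceeds the threshold.

1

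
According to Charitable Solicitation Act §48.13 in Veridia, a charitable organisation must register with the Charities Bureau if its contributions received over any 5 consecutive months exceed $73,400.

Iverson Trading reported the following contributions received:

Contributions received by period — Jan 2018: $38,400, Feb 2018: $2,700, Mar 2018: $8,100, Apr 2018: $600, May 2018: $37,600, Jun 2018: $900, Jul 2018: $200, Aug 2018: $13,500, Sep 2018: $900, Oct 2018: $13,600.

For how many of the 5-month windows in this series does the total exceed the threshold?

1

Jan 2018–May 2018: $38,400 + $2,700 + $8,100 + $600 + $37,600 = $87,400 (over)
Feb 2018–Jun 2018: $2,700 + $8,100 + $600 + $37,600 + $900 = $49,900 (under)
Mar 2018–Jul 2018: $8,100 + $600 + $37,600 + $900 + $200 = $47,400 (under)
Apr 2018–Aug 2018: $600 + $37,600 + $900 + $200 + $13,500 = $52,800 (under)
May 2018–Sep 2018: $37,600 + $900 + $200 + $13,500 + $900 = $53,100 (under)
Jun 2018–Oct 2018: $900 + $200 + $13,500 + $900 + $13,600 = $29,100 (under)
1 window exceeds the threshold.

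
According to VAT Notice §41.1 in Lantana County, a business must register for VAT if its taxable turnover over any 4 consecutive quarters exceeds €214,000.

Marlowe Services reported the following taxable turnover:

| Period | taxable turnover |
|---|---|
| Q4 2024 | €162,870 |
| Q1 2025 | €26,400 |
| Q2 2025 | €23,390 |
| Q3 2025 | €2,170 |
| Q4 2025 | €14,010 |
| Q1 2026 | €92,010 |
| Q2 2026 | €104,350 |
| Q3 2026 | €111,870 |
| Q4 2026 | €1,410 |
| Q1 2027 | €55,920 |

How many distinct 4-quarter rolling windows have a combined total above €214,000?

Q4 2024–Q3 2025: €162,870 + €26,400 + €23,390 + €2,170 = €214,830 (over)
Q1 2025–Q4 2025: €26,400 + €23,390 + €2,170 + €14,010 = €65,970 (under)
Q2 2025–Q1 2026: €23,390 + €2,170 + €14,010 + €92,010 = €131,580 (under)
Q3 2025–Q2 2026: €2,170 + €14,010 + €92,010 + €104,350 = €212,540 (under)
Q4 2025–Q3 2026: €14,010 + €92,010 + €104,350 + €111,870 = €322,240 (over)
Q1 2026–Q4 2026: €92,010 + €104,350 + €111,870 + €1,410 = €309,640 (over)
Q2 2026–Q1 2027: €104,350 + €111,870 + €1,410 + €55,920 = €273,550 (over)
4 windows exceed the threshold.

4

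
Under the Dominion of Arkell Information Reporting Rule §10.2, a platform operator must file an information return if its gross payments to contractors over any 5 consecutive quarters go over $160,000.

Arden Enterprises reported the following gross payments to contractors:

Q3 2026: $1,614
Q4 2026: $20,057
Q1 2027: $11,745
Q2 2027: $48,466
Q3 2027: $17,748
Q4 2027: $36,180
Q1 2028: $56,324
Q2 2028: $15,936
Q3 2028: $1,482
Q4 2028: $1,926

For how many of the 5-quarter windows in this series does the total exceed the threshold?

2

Q3 2026–Q3 2027: $1,614 + $20,057 + $11,745 + $48,466 + $17,748 = $99,630 (under)
Q4 2026–Q4 2027: $20,057 + $11,745 + $48,466 + $17,748 + $36,180 = $134,196 (under)
Q1 2027–Q1 2028: $11,745 + $48,466 + $17,748 + $36,180 + $56,324 = $170,463 (over)
Q2 2027–Q2 2028: $48,466 + $17,748 + $36,180 + $56,324 + $15,936 = $174,654 (over)
Q3 2027–Q3 2028: $17,748 + $36,180 + $56,324 + $15,936 + $1,482 = $127,670 (under)
Q4 2027–Q4 2028: $36,180 + $56,324 + $15,936 + $1,482 + $1,926 = $111,848 (under)
2 windows exceed the threshold.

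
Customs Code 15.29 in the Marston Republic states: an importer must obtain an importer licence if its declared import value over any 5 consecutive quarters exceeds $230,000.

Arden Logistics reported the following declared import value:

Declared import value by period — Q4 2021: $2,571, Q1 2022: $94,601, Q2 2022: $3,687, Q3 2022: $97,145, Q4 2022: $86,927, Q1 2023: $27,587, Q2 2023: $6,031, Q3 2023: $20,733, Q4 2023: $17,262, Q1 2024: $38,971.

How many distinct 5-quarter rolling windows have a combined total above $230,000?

3

Q4 2021–Q4 2022: $2,571 + $94,601 + $3,687 + $97,145 + $86,927 = $284,931 (over)
Q1 2022–Q1 2023: $94,601 + $3,687 + $97,145 + $86,927 + $27,587 = $309,947 (over)
Q2 2022–Q2 2023: $3,687 + $97,145 + $86,927 + $27,587 + $6,031 = $221,377 (under)
Q3 2022–Q3 2023: $97,145 + $86,927 + $27,587 + $6,031 + $20,733 = $238,423 (over)
Q4 2022–Q4 2023: $86,927 + $27,587 + $6,031 + $20,733 + $17,262 = $158,540 (under)
Q1 2023–Q1 2024: $27,587 + $6,031 + $20,733 + $17,262 + $38,971 = $110,584 (under)
3 windows exceed the threshold.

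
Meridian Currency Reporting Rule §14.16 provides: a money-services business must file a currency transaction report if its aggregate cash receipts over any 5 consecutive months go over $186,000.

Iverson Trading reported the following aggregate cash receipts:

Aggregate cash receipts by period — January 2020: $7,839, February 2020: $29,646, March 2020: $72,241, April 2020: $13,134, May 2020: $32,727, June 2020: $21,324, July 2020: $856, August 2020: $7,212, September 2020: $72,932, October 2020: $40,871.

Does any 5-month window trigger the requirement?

January 2020–May 2020: $7,839 + $29,646 + $72,241 + $13,134 + $32,727 = $155,587 (under)
February 2020–June 2020: $29,646 + $72,241 + $13,134 + $32,727 + $21,324 = $169,072 (under)
March 2020–July 2020: $72,241 + $13,134 + $32,727 + $21,324 + $856 = $140,282 (under)
April 2020–August 2020: $13,134 + $32,727 + $21,324 + $856 + $7,212 = $75,253 (under)
May 2020–September 2020: $32,727 + $21,324 + $856 + $7,212 + $72,932 = $135,051 (under)
June 2020–October 2020: $21,324 + $856 + $7,212 + $72,932 + $40,871 = $143,195 (under)
No window exceeds $186,000.

No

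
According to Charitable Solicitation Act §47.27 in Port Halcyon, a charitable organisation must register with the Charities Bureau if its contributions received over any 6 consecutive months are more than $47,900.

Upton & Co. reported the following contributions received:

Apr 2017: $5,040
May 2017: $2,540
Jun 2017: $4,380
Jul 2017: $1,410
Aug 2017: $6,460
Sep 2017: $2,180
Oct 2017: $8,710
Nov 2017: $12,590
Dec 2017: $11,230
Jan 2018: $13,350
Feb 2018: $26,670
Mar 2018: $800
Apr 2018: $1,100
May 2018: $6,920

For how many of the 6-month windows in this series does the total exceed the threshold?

5

Apr 2017–Sep 2017: $5,040 + $2,540 + $4,380 + $1,410 + $6,460 + $2,180 = $22,010 (under)
May 2017–Oct 2017: $2,540 + $4,380 + $1,410 + $6,460 + $2,180 + $8,710 = $25,680 (under)
Jun 2017–Nov 2017: $4,380 + $1,410 + $6,460 + $2,180 + $8,710 + $12,590 = $35,730 (under)
Jul 2017–Dec 2017: $1,410 + $6,460 + $2,180 + $8,710 + $12,590 + $11,230 = $42,580 (under)
Aug 2017–Jan 2018: $6,460 + $2,180 + $8,710 + $12,590 + $11,230 + $13,350 = $54,520 (over)
Sep 2017–Feb 2018: $2,180 + $8,710 + $12,590 + $11,230 + $13,350 + $26,670 = $74,730 (over)
Oct 2017–Mar 2018: $8,710 + $12,590 + $11,230 + $13,350 + $26,670 + $800 = $73,350 (over)
Nov 2017–Apr 2018: $12,590 + $11,230 + $13,350 + $26,670 + $800 + $1,100 = $65,740 (over)
Dec 2017–May 2018: $11,230 + $13,350 + $26,670 + $800 + $1,100 + $6,920 = $60,070 (over)
5 windows exceed the threshold.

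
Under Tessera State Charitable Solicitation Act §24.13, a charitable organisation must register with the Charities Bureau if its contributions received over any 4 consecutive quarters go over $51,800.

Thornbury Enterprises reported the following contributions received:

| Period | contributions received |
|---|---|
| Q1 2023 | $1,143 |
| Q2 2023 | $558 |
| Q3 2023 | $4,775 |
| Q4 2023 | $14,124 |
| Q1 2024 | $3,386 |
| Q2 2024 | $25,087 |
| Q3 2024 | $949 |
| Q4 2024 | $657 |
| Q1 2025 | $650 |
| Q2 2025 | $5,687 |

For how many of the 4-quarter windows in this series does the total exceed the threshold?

Q1 2023–Q4 2023: $1,143 + $558 + $4,775 + $14,124 = $20,600 (under)
Q2 2023–Q1 2024: $558 + $4,775 + $14,124 + $3,386 = $22,843 (under)
Q3 2023–Q2 2024: $4,775 + $14,124 + $3,386 + $25,087 = $47,372 (under)
Q4 2023–Q3 2024: $14,124 + $3,386 + $25,087 + $949 = $43,546 (under)
Q1 2024–Q4 2024: $3,386 + $25,087 + $949 + $657 = $30,079 (under)
Q2 2024–Q1 2025: $25,087 + $949 + $657 + $650 = $27,343 (under)
Q3 2024–Q2 2025: $949 + $657 + $650 + $5,687 = $7,943 (under)
0 windows exceed the threshold.

0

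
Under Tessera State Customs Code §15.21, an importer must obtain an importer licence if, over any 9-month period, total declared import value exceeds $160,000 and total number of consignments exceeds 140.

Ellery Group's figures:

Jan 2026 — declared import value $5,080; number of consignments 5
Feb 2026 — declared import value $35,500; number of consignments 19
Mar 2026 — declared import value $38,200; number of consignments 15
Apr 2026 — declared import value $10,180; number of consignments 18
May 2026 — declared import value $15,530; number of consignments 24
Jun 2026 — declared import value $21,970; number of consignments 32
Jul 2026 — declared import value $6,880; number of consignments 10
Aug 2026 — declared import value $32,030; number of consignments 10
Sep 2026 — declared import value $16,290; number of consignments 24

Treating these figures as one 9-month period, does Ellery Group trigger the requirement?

Yes

Total declared import value: $5,080 + $35,500 + $38,200 + $10,180 + $15,530 + $21,970 + $6,880 + $32,030 + $16,290 = $181,660 (> $160,000).
Total number of consignments: 5 + 19 + 15 + 18 + 24 + 32 + 10 + 10 + 24 = 157 (> 140).
The test is 'and': both thresholds are exceeded.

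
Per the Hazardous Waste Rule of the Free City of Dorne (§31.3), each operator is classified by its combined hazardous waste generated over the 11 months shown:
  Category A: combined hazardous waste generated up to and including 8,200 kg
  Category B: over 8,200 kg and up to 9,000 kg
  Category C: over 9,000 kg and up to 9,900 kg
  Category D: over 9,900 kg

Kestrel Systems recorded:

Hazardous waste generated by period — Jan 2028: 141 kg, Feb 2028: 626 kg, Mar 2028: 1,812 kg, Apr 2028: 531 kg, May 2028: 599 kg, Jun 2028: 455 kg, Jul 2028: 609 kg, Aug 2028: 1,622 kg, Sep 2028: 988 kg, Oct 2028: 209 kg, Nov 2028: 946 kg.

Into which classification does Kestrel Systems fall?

Combined hazardous waste generated: 141 kg + 626 kg + 1,812 kg + 531 kg + 599 kg + 455 kg + 609 kg + 1,622 kg + 988 kg + 209 kg + 946 kg = 8,538 kg.
8,200 kg < 8,538 kg ≤ 9,000 kg, so Category B applies.

Category B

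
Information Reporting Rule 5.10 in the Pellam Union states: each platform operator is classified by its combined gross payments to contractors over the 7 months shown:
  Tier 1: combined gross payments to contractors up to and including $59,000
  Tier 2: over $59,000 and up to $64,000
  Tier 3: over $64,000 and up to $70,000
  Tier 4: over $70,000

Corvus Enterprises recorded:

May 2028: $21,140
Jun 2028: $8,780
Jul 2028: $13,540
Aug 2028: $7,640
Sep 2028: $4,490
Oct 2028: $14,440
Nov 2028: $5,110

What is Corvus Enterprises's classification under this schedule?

Tier 4

Combined gross payments to contractors: $21,140 + $8,780 + $13,540 + $7,640 + $4,490 + $14,440 + $5,110 = $75,140.
$75,140 > $70,000, so Tier 4 applies.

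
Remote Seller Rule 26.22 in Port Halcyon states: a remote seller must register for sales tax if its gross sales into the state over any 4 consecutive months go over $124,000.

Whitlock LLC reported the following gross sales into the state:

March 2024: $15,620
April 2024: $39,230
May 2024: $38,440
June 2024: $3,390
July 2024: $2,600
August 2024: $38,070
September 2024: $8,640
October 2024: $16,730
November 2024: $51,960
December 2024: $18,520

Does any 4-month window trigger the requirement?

No

March 2024–June 2024: $15,620 + $39,230 + $38,440 + $3,390 = $96,680 (under)
April 2024–July 2024: $39,230 + $38,440 + $3,390 + $2,600 = $83,660 (under)
May 2024–August 2024: $38,440 + $3,390 + $2,600 + $38,070 = $82,500 (under)
June 2024–September 2024: $3,390 + $2,600 + $38,070 + $8,640 = $52,700 (under)
July 2024–October 2024: $2,600 + $38,070 + $8,640 + $16,730 = $66,040 (under)
August 2024–November 2024: $38,070 + $8,640 + $16,730 + $51,960 = $115,400 (under)
September 2024–December 2024: $8,640 + $16,730 + $51,960 + $18,520 = $95,850 (under)
No window exceeds $124,000.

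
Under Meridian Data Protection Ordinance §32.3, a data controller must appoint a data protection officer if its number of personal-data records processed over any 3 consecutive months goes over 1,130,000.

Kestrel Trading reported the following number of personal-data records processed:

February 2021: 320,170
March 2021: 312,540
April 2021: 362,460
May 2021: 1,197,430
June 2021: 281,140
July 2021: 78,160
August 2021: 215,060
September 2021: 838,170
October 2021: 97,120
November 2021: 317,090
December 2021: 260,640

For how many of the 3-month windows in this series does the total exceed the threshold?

6

February 2021–April 2021: 320,170 + 312,540 + 362,460 = 995,170 (under)
March 2021–May 2021: 312,540 + 362,460 + 1,197,430 = 1,872,430 (over)
April 2021–June 2021: 362,460 + 1,197,430 + 281,140 = 1,841,030 (over)
May 2021–July 2021: 1,197,430 + 281,140 + 78,160 = 1,556,730 (over)
June 2021–August 2021: 281,140 + 78,160 + 215,060 = 574,360 (under)
July 2021–September 2021: 78,160 + 215,060 + 838,170 = 1,131,390 (over)
August 2021–October 2021: 215,060 + 838,170 + 97,120 = 1,150,350 (over)
September 2021–November 2021: 838,170 + 97,120 + 317,090 = 1,252,380 (over)
October 2021–December 2021: 97,120 + 317,090 + 260,640 = 674,850 (under)
6 windows exceed the threshold.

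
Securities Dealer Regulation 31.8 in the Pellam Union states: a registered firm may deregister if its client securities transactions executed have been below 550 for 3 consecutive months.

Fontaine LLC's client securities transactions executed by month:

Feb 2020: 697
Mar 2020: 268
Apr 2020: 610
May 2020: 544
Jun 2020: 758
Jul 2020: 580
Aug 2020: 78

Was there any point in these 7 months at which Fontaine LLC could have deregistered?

No

Months below 550: Mar 2020, May 2020, Aug 2020.
Longest run of consecutive months below the threshold: 1.
1 < 3, so Fontaine LLC never became eligible.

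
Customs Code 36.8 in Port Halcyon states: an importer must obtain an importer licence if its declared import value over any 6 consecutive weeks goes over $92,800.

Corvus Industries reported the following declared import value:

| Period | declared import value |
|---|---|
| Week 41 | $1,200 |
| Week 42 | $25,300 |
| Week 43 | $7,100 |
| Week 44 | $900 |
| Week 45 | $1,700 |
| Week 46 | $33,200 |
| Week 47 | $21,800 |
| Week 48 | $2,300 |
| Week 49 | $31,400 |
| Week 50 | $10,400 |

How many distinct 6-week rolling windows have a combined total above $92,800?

1

Week 41–Week 46: $1,200 + $25,300 + $7,100 + $900 + $1,700 + $33,200 = $69,400 (under)
Week 42–Week 47: $25,300 + $7,100 + $900 + $1,700 + $33,200 + $21,800 = $90,000 (under)
Week 43–Week 48: $7,100 + $900 + $1,700 + $33,200 + $21,800 + $2,300 = $67,000 (under)
Week 44–Week 49: $900 + $1,700 + $33,200 + $21,800 + $2,300 + $31,400 = $91,300 (under)
Week 45–Week 50: $1,700 + $33,200 + $21,800 + $2,300 + $31,400 + $10,400 = $100,800 (over)
1 window exceeds the threshold.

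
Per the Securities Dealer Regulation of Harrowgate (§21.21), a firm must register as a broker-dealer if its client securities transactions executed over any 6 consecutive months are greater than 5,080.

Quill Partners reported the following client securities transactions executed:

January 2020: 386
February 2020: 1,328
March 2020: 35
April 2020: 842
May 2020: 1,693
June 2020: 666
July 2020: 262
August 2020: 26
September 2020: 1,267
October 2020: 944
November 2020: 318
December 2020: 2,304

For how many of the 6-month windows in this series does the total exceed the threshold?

January 2020–June 2020: 386 + 1,328 + 35 + 842 + 1,693 + 666 = 4,950 (under)
February 2020–July 2020: 1,328 + 35 + 842 + 1,693 + 666 + 262 = 4,826 (under)
March 2020–August 2020: 35 + 842 + 1,693 + 666 + 262 + 26 = 3,524 (under)
April 2020–September 2020: 842 + 1,693 + 666 + 262 + 26 + 1,267 = 4,756 (under)
May 2020–October 2020: 1,693 + 666 + 262 + 26 + 1,267 + 944 = 4,858 (under)
June 2020–November 2020: 666 + 262 + 26 + 1,267 + 944 + 318 = 3,483 (under)
July 2020–December 2020: 262 + 26 + 1,267 + 944 + 318 + 2,304 = 5,121 (over)
1 window exceeds the threshold.

1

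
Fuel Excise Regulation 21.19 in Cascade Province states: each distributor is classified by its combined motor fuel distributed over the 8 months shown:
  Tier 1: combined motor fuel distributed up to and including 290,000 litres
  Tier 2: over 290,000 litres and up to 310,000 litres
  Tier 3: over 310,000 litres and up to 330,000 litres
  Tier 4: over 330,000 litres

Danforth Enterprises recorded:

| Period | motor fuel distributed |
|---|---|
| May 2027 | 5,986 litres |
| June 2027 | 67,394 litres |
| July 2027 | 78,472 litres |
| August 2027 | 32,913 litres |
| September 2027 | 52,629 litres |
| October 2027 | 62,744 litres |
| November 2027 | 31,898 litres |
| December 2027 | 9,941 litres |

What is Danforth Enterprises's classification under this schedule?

Combined motor fuel distributed: 5,986 litres + 67,394 litres + 78,472 litres + 32,913 litres + 52,629 litres + 62,744 litres + 31,898 litres + 9,941 litres = 341,977 litres.
341,977 litres > 330,000 litres, so Tier 4 applies.

Tier 4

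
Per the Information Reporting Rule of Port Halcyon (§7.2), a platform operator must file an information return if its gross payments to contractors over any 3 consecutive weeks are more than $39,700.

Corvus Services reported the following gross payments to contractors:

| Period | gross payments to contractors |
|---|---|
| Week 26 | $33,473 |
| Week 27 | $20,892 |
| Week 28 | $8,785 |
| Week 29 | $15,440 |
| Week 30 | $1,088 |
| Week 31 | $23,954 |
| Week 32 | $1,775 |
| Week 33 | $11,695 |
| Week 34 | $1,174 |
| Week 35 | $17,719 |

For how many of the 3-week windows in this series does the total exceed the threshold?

3

Week 26–Week 28: $33,473 + $20,892 + $8,785 = $63,150 (over)
Week 27–Week 29: $20,892 + $8,785 + $15,440 = $45,117 (over)
Week 28–Week 30: $8,785 + $15,440 + $1,088 = $25,313 (under)
Week 29–Week 31: $15,440 + $1,088 + $23,954 = $40,482 (over)
Week 30–Week 32: $1,088 + $23,954 + $1,775 = $26,817 (under)
Week 31–Week 33: $23,954 + $1,775 + $11,695 = $37,424 (under)
Week 32–Week 34: $1,775 + $11,695 + $1,174 = $14,644 (under)
Week 33–Week 35: $11,695 + $1,174 + $17,719 = $30,588 (under)
3 windows exceed the threshold.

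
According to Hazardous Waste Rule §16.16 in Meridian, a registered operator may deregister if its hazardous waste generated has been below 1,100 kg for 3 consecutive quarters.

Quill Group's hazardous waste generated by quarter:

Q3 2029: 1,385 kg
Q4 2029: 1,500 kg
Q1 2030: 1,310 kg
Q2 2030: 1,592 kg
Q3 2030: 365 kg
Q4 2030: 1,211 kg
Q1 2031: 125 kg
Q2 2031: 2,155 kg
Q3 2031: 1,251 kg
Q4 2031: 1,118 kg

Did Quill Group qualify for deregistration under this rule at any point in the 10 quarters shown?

No

Quarters below 1,100 kg: Q3 2030, Q1 2031.
Longest run of consecutive quarters below the threshold: 1.
1 < 3, so Quill Group never became eligible.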